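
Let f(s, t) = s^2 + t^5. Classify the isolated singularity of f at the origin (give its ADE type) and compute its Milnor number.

Type A_4, Milnor number mu = 4.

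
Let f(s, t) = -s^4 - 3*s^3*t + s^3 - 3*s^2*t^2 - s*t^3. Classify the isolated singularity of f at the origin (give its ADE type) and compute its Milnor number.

Type E_{7}, Milnor number mu = 7.

The Hessian of f at 0 is [[0, 0], [0, 0]] with rank 0, so corank 2. A Groebner basis of the Jacobian ideal J(f) in C{s,t} is {3*s^2 + t^4 - t^3, s^3, s^2*t + s^2 - t^3/3, -2*s^2 + s*t^2 + 2*t^3/3}; counting standard monomials gives mu = 7. Corank 2; j^3 = s^3 is a perfect cube, so E-series; the 4-jet and mu = 7 give E_7.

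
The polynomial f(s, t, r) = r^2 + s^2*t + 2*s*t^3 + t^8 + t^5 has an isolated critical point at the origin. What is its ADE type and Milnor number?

Type D9, Milnor number mu = 9.

The Hessian of f at 0 is [[0, 0, 0], [0, 0, 0], [0, 0, 2]] with rank 1, so corank 2. A Groebner basis of the Jacobian ideal J(f) in C{s,t,r} is {s^4, s^3*t - s^2/8 - s*t^2/8, s^3 + s^2*t^2, s*t + t^3, r}; counting standard monomials gives mu = 9. Corank 2; j^3 = s^2*t has shape L^2 M (L != M), so D-series; mu = 9 gives D_9.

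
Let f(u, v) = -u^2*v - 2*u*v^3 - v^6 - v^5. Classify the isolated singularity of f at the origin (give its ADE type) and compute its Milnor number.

The Hessian of f at 0 is [[0, 0], [0, 0]] with rank 0, so corank 2. A Groebner basis of the Jacobian ideal J(f) in C{u,v} is {u^3, u^2*v + u^2/6 + u*v^2/6, u*v + v^3}; counting standard monomials gives mu = 7. Corank 2; j^3 = -u^2*v has shape L^2 M (L != M), so D-series; mu = 7 gives D_7.

Type D_{7}, Milnor number mu = 7.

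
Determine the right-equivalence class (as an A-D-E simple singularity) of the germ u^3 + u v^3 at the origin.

The Hessian of f at 0 is [[0, 0], [0, 0]] with rank 0, so corank 2. A Groebner basis of the Jacobian ideal J(f) in C{u,v} is {u^3, u*v^2, 3*u^2 + v^3}; counting standard monomials gives mu = 7. Corank 2; j^3 = u^3 is a perfect cube, so E-series; the 4-jet and mu = 7 give E_7.

E_{7}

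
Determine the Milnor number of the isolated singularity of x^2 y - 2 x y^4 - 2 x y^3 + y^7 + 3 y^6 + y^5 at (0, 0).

7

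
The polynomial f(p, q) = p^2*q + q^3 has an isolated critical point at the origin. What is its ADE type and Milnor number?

The Hessian of f at 0 is [[0, 0], [0, 0]] with rank 0, so corank 2. A Groebner basis of the Jacobian ideal J(f) in C{p,q} is {q^3, p^2 + 3*q^2, p*q}; counting standard monomials gives mu = 4. Corank 2; j^3 = q*(p^2 + q^2) splits into three distinct lines over C (the quadratic factor has nonzero discriminant), so D_4.

Type D_{4}, Milnor number mu = 4.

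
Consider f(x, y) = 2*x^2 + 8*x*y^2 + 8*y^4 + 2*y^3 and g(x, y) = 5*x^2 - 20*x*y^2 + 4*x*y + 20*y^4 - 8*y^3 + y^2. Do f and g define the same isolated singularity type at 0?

No.

The Hessian of f at 0 is [[4, 0], [0, 0]] with rank 1, so corank 1. A Groebner basis of the Jacobian ideal J(f) in C{x,y} is {y^2, x}; counting standard monomials gives mu = 2. Corank 1: A-series; mu = 2 gives A_2. The Hessian of g at 0 is [[10, 4], [4, 2]] with rank 2, so corank 0. A Groebner basis of the Jacobian ideal J(g) in C{x,y} is {x, y}; counting standard monomials gives mu = 1. Corank 0: nondegenerate Morse point, so A_1. f is A_2 but g is A_1, hence not right-equivalent.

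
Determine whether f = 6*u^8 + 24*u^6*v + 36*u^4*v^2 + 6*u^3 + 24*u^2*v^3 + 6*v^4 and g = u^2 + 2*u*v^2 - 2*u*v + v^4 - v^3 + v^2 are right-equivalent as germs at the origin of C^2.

No.

The Hessian of f at 0 is [[0, 0], [0, 0]] with rank 0, so corank 2. A Groebner basis of the Jacobian ideal J(f) in C{u,v} is {v^3, u^2}; counting standard monomials gives mu = 6. Corank 2; j^3 = 6*u^3 is a perfect cube, so E-series; the 4-jet and mu = 6 give E_6. The Hessian of g at 0 is [[2, -2], [-2, 2]] with rank 1, so corank 1. A Groebner basis of the Jacobian ideal J(g) in C{u,v} is {v^2, u - v}; counting standard monomials gives mu = 2. Corank 1: A-series; mu = 2 gives A_2. f is E_6 but g is A_2, hence not right-equivalent.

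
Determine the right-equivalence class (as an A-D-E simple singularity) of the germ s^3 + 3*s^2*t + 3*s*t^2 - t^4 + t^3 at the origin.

E6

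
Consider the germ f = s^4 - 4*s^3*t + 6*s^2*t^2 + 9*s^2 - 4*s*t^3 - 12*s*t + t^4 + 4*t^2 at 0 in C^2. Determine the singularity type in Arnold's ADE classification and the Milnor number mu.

Type A3, Milnor number mu = 3.

The Hessian of f at 0 is [[18, -12], [-12, 8]] with rank 1, so corank 1. A Groebner basis of the Jacobian ideal J(f) in C{s,t} is {t^3, s - 2*t/3}; counting standard monomials gives mu = 3. Corank 1: A-series; mu = 3 gives A_3.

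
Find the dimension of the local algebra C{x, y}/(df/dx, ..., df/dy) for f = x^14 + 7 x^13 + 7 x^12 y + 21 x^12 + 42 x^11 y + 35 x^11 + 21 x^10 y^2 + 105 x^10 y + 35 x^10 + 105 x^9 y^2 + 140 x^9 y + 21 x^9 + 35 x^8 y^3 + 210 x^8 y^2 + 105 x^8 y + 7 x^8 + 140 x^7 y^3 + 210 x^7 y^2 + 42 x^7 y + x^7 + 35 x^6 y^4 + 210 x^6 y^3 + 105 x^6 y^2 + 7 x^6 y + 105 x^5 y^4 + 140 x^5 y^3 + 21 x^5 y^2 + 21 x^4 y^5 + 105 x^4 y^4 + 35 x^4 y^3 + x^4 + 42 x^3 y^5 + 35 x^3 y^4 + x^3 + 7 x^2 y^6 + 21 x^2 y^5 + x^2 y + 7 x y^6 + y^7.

The Hessian of f at 0 has rank 0. Corank 2; j^3 = x^2*(x + y) has shape L^2 M (L != M), so D-series; mu = 8 gives D_8.

8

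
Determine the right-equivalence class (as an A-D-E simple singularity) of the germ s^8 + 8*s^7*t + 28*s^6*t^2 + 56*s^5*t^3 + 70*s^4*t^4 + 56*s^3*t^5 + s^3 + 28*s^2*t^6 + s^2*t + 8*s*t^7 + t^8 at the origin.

D_{9}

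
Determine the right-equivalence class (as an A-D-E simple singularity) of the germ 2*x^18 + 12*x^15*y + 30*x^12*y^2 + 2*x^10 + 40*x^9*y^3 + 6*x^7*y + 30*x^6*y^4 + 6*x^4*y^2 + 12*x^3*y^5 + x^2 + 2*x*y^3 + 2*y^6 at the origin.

The Hessian of f at 0 is [[2, 0], [0, 0]] with rank 1, so corank 1. A Groebner basis of the Jacobian ideal J(f) in C{x,y} is {x*y^2, x + y^3, x^2}; counting standard monomials gives mu = 5. Corank 1: A-series; mu = 5 gives A_5.

A_{5}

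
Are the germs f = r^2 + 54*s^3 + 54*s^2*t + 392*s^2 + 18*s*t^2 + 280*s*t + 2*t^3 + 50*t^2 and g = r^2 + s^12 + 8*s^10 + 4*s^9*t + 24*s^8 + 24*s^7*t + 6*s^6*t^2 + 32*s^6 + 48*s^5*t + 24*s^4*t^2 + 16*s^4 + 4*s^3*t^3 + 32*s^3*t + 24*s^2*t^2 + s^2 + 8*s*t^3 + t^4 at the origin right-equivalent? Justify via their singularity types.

No.

The Hessian of f at 0 is [[784, 280, 0], [280, 100, 0], [0, 0, 2]] with rank 2, so corank 1. A Groebner basis of the Jacobian ideal J(f) in C{s,t,r} is {t^2, s + 5*t/14, r}; counting standard monomials gives mu = 2. Corank 1: A-series; mu = 2 gives A_2. The Hessian of g at 0 is [[2, 0, 0], [0, 0, 0], [0, 0, 2]] with rank 2, so corank 1. A Groebner basis of the Jacobian ideal J(g) in C{s,t,r} is {t^3, s, r}; counting standard monomials gives mu = 3. Corank 1: A-series; mu = 3 gives A_3. f is A_2 but g is A_3, hence not right-equivalent.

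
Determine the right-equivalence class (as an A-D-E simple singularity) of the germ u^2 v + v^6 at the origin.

D7

The Hessian of f at 0 has rank 0. Corank 2; j^3 = u^2*v has shape L^2 M (L != M), so D-series; mu = 7 gives D_7.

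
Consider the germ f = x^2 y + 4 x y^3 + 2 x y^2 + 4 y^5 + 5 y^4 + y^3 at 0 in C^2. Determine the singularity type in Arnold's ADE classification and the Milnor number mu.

Type D5, Milnor number mu = 5.

The Hessian of f at 0 has rank 0. Corank 2; j^3 = y*(x + y)^2 has shape L^2 M (L != M), so D-series; mu = 5 gives D_5.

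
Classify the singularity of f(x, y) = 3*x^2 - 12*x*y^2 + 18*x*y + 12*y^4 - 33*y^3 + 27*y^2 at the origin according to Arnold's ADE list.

A2

The Hessian of f at 0 has rank 1. Corank 1: A-series; mu = 2 gives A_2.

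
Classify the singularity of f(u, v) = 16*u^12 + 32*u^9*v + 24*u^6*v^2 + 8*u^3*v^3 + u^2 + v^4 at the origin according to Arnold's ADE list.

A_{3}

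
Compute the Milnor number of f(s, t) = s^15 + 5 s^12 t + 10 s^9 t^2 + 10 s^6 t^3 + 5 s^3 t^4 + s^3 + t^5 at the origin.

8

The Hessian of f at 0 is [[0, 0], [0, 0]] with rank 0, so corank 2. A Groebner basis of the Jacobian ideal J(f) in C{s,t} is {t^4, s^2}; counting standard monomials gives mu = 8. Corank 2; j^3 = s^3 is a perfect cube, so E-series; the 5-jet and mu = 8 give E_8.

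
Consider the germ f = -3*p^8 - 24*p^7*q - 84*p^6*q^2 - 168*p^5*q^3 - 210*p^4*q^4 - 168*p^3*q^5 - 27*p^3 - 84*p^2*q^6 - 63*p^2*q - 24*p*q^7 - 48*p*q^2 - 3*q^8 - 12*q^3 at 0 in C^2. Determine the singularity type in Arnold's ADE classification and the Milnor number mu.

The Hessian of f at 0 has rank 0. Corank 2; j^3 = -3*(p + q)*(3*p + 2*q)^2 has shape L^2 M (L != M), so D-series; mu = 9 gives D_9.

Type D9, Milnor number mu = 9.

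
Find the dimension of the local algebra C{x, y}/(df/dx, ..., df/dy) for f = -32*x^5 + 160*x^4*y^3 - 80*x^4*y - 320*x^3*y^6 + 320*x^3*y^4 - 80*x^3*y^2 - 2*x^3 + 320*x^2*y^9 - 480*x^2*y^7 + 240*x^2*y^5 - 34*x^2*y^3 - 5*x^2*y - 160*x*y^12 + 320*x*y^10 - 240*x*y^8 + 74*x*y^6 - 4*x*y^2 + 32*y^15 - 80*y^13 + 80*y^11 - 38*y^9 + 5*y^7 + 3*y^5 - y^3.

The Hessian of f at 0 is [[0, 0], [0, 0]] with rank 0, so corank 2. A Groebner basis of the Jacobian ideal J(f) in C{x,y} is {x*y/9 + y^4 + y^2/9, x*y^2 + y^3, x^2 + 13*x*y/9 + 4*y^2/9}; counting standard monomials gives mu = 6. Corank 2; j^3 = -(x + y)^2*(2*x + y) has shape L^2 M (L != M), so D-series; mu = 6 gives D_6.

6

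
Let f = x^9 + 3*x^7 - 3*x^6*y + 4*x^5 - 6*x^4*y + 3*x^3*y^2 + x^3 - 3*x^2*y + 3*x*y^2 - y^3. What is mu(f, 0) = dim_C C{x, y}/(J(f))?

The Hessian of f at 0 has rank 0. Corank 2; j^3 = (x - y)^3 is a perfect cube, so E-series; the 5-jet and mu = 8 give E_8.

8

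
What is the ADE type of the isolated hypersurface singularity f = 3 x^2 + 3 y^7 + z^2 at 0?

A6

The Hessian of f at 0 is [[6, 0, 0], [0, 0, 0], [0, 0, 2]] with rank 2, so corank 1. A Groebner basis of the Jacobian ideal J(f) in C{x,y,z} is {y^6, x, z}; counting standard monomials gives mu = 6. Corank 1: A-series; mu = 6 gives A_6.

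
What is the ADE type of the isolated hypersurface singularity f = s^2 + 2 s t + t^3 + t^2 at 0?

The Hessian of f at 0 is [[2, 2], [2, 2]] with rank 1, so corank 1. A Groebner basis of the Jacobian ideal J(f) in C{s,t} is {t^2, s + t}; counting standard monomials gives mu = 2. Corank 1: A-series; mu = 2 gives A_2.

A_{2}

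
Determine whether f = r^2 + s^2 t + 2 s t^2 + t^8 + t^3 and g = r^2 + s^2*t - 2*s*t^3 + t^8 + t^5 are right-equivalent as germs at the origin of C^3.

Yes.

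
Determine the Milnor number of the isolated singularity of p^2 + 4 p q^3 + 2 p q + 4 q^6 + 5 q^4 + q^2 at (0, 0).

The Hessian of f at 0 has rank 1. Corank 1: A-series; mu = 3 gives A_3.

3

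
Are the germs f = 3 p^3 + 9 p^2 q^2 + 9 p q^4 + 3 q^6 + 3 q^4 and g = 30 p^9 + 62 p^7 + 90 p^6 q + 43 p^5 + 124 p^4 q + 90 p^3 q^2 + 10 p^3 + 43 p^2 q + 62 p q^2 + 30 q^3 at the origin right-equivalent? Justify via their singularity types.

No.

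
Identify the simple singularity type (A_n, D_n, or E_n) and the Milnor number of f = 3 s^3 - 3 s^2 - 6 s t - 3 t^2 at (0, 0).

Type A_2, Milnor number mu = 2.

The Hessian of f at 0 is [[-6, -6], [-6, -6]] with rank 1, so corank 1. A Groebner basis of the Jacobian ideal J(f) in C{s,t} is {t^2, s + t}; counting standard monomials gives mu = 2. Corank 1: A-series; mu = 2 gives A_2.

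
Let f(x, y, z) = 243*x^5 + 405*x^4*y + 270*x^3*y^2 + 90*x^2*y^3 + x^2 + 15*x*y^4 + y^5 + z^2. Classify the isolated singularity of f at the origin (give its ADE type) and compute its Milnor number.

Type A4, Milnor number mu = 4.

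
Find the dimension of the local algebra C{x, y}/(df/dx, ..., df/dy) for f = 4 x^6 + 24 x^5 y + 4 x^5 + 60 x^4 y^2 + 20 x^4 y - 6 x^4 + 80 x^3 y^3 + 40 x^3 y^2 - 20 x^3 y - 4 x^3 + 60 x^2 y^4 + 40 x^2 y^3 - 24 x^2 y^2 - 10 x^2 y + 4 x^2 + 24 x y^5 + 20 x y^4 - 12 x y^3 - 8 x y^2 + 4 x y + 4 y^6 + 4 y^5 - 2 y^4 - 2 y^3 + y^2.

The Hessian of f at 0 has rank 1. Corank 1: A-series; mu = 3 gives A_3.

3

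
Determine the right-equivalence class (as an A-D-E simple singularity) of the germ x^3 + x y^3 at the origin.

The Hessian of f at 0 has rank 0. Corank 2; j^3 = x^3 is a perfect cube, so E-series; the 4-jet and mu = 7 give E_7.

E7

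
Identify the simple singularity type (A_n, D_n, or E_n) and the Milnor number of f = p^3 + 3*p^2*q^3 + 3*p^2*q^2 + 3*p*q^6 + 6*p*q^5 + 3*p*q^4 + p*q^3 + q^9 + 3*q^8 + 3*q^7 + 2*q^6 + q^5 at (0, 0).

The Hessian of f at 0 is [[0, 0], [0, 0]] with rank 0, so corank 2. A Groebner basis of the Jacobian ideal J(f) in C{p,q} is {-p^2 + q^4 - q^3/3, p^3, p^2*q + p^2/3 + q^3/9, p^2 + p*q^2 + q^3/3}; counting standard monomials gives mu = 7. Corank 2; j^3 = p^3 is a perfect cube, so E-series; the 4-jet and mu = 7 give E_7.

Type E7, Milnor number mu = 7.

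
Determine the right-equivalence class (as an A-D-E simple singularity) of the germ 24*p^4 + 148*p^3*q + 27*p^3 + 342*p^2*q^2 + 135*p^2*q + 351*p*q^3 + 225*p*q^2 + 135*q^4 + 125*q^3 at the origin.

The Hessian of f at 0 is [[0, 0], [0, 0]] with rank 0, so corank 2. A Groebner basis of the Jacobian ideal J(f) in C{p,q} is {19683*p^2/4 + 32805*p*q/2 + q^4 - 27*q^3/4 + 54675*q^2/4, p^3 + 2565*p^2/4 + 4275*p*q/2 + 15*q^3/4 + 7125*q^2/4, p^2*q - 1053*p^2/4 - 1755*p*q/2 - 29*q^3/12 - 2925*q^2/4, 81*p^2 + p*q^2 + 270*p*q + 14*q^3/9 + 225*q^2}; counting standard monomials gives mu = 7. Corank 2; j^3 = (3*p + 5*q)^3 is a perfect cube, so E-series; the 4-jet and mu = 7 give E_7.

E7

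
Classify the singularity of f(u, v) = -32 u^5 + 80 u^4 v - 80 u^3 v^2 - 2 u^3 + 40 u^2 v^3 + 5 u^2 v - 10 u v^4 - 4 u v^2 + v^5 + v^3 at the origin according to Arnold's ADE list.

The Hessian of f at 0 is [[0, 0], [0, 0]] with rank 0, so corank 2. A Groebner basis of the Jacobian ideal J(f) in C{u,v} is {-u*v/10 + v^4 + v^2/10, u*v^2 - v^3, u^2 - 3*u*v/2 + v^2/2}; counting standard monomials gives mu = 6. Corank 2; j^3 = -(u - v)^2*(2*u - v) has shape L^2 M (L != M), so D-series; mu = 6 gives D_6.

D_{6}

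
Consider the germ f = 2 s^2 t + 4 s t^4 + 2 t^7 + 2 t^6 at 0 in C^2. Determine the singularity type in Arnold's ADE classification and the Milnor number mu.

The Hessian of f at 0 has rank 0. Corank 2; j^3 = 2*s^2*t has shape L^2 M (L != M), so D-series; mu = 7 gives D_7.

Type D_{7}, Milnor number mu = 7.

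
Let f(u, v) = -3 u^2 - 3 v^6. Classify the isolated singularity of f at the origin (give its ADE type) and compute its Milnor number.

Type A5, Milnor number mu = 5.

The Hessian of f at 0 is [[-6, 0], [0, 0]] with rank 1, so corank 1. A Groebner basis of the Jacobian ideal J(f) in C{u,v} is {v^5, u}; counting standard monomials gives mu = 5. Corank 1: A-series; mu = 5 gives A_5.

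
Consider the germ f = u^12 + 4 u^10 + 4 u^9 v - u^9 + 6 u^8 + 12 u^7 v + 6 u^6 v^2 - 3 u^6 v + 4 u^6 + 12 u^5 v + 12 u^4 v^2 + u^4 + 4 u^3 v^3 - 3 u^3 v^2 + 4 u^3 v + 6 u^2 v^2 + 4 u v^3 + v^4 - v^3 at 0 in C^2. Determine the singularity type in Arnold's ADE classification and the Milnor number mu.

Type E6, Milnor number mu = 6.

The Hessian of f at 0 is [[0, 0], [0, 0]] with rank 0, so corank 2. A Groebner basis of the Jacobian ideal J(f) in C{u,v} is {u^3 + 3*u^2*v, v^2}; counting standard monomials gives mu = 6. Corank 2; j^3 = -v^3 is a perfect cube, so E-series; the 4-jet and mu = 6 give E_6.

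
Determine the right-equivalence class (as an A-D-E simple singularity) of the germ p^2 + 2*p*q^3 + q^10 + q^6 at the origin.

A9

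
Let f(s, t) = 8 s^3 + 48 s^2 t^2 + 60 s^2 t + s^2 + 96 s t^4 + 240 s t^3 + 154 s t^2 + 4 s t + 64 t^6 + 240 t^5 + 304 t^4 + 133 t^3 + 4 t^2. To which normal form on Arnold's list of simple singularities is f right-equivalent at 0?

A_2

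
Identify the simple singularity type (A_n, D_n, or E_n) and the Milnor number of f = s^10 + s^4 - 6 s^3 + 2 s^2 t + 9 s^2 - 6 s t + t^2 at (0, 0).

Type A9, Milnor number mu = 9.

The Hessian of f at 0 has rank 1. Corank 1: A-series; mu = 9 gives A_9.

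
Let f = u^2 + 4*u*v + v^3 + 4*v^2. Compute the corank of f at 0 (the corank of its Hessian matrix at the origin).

The Hessian at 0 is [[2, 4], [4, 8]] of rank 1; hence corank 1.

1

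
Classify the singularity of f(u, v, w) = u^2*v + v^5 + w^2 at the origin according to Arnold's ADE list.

D6

The Hessian of f at 0 has rank 1. Corank 2; j^3 = u^2*v has shape L^2 M (L != M), so D-series; mu = 6 gives D_6.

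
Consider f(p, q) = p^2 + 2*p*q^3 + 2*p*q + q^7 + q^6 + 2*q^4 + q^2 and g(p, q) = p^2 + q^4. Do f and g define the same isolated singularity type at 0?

The Hessian of f at 0 is [[2, 2], [2, 2]] with rank 1, so corank 1. A Groebner basis of the Jacobian ideal J(f) in C{p,q} is {p + q^3 + q, p^2 + 2*p*q + q^2}; counting standard monomials gives mu = 6. Corank 1: A-series; mu = 6 gives A_6. The Hessian of g at 0 is [[2, 0], [0, 0]] with rank 1, so corank 1. A Groebner basis of the Jacobian ideal J(g) in C{p,q} is {q^3, p}; counting standard monomials gives mu = 3. Corank 1: A-series; mu = 3 gives A_3. f is A_6 but g is A_3, hence not right-equivalent.

No.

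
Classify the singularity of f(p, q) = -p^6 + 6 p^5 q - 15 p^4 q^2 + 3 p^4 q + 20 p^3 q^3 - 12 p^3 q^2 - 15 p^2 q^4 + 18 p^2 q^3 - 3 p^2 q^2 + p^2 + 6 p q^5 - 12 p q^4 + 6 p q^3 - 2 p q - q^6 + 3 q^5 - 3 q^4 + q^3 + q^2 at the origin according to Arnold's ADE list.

The Hessian of f at 0 has rank 1. Corank 1: A-series; mu = 2 gives A_2.

A2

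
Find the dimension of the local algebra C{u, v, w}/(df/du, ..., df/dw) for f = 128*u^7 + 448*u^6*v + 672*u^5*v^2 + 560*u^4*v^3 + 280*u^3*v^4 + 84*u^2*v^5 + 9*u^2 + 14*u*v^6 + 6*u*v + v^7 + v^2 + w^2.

The Hessian of f at 0 has rank 2. Corank 1: A-series; mu = 6 gives A_6.

6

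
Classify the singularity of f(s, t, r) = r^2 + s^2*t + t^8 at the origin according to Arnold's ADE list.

The Hessian of f at 0 has rank 1. Corank 2; j^3 = s^2*t has shape L^2 M (L != M), so D-series; mu = 9 gives D_9.

D_{9}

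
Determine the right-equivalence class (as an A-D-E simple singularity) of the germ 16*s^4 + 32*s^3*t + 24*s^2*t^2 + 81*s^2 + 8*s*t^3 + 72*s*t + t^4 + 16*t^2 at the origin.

A3

The Hessian of f at 0 is [[162, 72], [72, 32]] with rank 1, so corank 1. A Groebner basis of the Jacobian ideal J(f) in C{s,t} is {t^3, s + 4*t/9}; counting standard monomials gives mu = 3. Corank 1: A-series; mu = 3 gives A_3.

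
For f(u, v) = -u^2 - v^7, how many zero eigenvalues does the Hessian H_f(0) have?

1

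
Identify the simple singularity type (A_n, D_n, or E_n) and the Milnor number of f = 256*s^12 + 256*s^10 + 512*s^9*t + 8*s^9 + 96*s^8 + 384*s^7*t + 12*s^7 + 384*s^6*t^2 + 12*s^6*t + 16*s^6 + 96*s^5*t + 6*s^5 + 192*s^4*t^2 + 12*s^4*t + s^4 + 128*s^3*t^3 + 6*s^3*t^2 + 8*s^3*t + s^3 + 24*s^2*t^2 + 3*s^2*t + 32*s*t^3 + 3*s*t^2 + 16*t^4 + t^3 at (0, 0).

Type E6, Milnor number mu = 6.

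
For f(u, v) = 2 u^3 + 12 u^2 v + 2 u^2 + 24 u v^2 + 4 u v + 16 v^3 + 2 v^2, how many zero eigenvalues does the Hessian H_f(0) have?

1

Hessian at 0 has rank 1.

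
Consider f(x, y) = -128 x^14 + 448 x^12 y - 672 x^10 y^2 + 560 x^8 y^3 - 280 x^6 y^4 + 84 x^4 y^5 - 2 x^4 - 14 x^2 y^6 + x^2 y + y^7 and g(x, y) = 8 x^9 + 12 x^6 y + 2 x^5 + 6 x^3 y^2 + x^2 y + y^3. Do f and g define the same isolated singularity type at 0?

No.

The Hessian of f at 0 is [[0, 0], [0, 0]] with rank 0, so corank 2. A Groebner basis of the Jacobian ideal J(f) in C{x,y} is {x^2/7 + y^6, x^3, x*y}; counting standard monomials gives mu = 8. Corank 2; j^3 = x^2*y has shape L^2 M (L != M), so D-series; mu = 8 gives D_8. The Hessian of g at 0 is [[0, 0], [0, 0]] with rank 0, so corank 2. A Groebner basis of the Jacobian ideal J(g) in C{x,y} is {y^3, x^2 + 3*y^2, x*y}; counting standard monomials gives mu = 4. Corank 2; j^3 = y*(x^2 + y^2) splits into three distinct lines over C (the quadratic factor has nonzero discriminant), so D_4. f is D_8 but g is D_4, hence not right-equivalent.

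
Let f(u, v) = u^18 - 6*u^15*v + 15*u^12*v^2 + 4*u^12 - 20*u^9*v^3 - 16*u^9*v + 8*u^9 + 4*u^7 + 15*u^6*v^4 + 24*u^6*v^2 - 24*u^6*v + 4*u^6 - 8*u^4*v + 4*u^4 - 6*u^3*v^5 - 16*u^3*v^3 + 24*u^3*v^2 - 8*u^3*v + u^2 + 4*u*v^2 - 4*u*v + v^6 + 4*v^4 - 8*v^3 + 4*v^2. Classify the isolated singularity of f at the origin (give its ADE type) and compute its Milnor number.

The Hessian of f at 0 is [[2, -4], [-4, 8]] with rank 1, so corank 1. A Groebner basis of the Jacobian ideal J(f) in C{u,v} is {u*v^2 + 4*u*v/13 + 9*u/104 - 23*v^2/52 - 9*v/52, 5*u*v/26 + u/26 + v^3 - 4*v^2/13 - v/13, u^2 - 50*u*v/13 - u/52 + 95*v^2/26 + v/26}; counting standard monomials gives mu = 5. Corank 1: A-series; mu = 5 gives A_5.

Type A5, Milnor number mu = 5.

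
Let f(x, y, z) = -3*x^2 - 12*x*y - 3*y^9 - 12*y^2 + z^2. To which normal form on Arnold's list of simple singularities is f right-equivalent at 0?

A8

The Hessian of f at 0 has rank 2. Corank 1: A-series; mu = 8 gives A_8.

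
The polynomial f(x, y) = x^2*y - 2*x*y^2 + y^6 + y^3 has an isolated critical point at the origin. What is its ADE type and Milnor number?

The Hessian of f at 0 is [[0, 0], [0, 0]] with rank 0, so corank 2. A Groebner basis of the Jacobian ideal J(f) in C{x,y} is {x^2/6 + y^5 - y^2/6, x^3 - y^3, x*y - y^2}; counting standard monomials gives mu = 7. Corank 2; j^3 = y*(x - y)^2 has shape L^2 M (L != M), so D-series; mu = 7 gives D_7.

Type D_7, Milnor number mu = 7.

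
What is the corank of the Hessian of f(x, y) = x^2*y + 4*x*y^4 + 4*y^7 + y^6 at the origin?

Hessian at 0 has rank 0.

2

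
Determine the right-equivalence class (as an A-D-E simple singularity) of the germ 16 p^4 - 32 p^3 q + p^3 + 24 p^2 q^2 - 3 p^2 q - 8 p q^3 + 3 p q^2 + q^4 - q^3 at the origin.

E_6

The Hessian of f at 0 has rank 0. Corank 2; j^3 = (p - q)^3 is a perfect cube, so E-series; the 4-jet and mu = 6 give E_6.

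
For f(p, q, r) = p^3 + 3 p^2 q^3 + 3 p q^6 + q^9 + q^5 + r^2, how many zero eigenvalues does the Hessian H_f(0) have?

The Hessian at 0 is [[0, 0, 0], [0, 0, 0], [0, 0, 2]] of rank 1; hence corank 2.

2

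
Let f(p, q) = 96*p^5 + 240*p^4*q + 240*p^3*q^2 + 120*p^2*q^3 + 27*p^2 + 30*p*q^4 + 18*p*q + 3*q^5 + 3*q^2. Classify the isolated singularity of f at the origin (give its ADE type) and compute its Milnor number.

The Hessian of f at 0 is [[54, 18], [18, 6]] with rank 1, so corank 1. A Groebner basis of the Jacobian ideal J(f) in C{p,q} is {q^4, p + q/3}; counting standard monomials gives mu = 4. Corank 1: A-series; mu = 4 gives A_4.

Type A_4, Milnor number mu = 4.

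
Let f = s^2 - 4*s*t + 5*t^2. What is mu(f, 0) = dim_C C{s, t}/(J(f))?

1

The Hessian of f at 0 has rank 2. Corank 0: nondegenerate Morse point, so A_1.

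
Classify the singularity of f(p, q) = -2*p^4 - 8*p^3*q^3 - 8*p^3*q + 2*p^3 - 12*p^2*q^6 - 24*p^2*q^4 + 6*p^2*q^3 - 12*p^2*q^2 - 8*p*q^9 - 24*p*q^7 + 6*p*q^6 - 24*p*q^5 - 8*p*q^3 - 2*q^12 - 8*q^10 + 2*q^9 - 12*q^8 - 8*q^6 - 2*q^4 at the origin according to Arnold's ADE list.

E_6

The Hessian of f at 0 is [[0, 0], [0, 0]] with rank 0, so corank 2. A Groebner basis of the Jacobian ideal J(f) in C{p,q} is {q^4, p*q^2 + q^3/3, p^2}; counting standard monomials gives mu = 6. Corank 2; j^3 = 2*p^3 is a perfect cube, so E-series; the 4-jet and mu = 6 give E_6.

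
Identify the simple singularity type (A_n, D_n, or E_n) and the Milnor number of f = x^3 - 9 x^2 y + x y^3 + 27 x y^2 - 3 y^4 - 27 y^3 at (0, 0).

Type E_{7}, Milnor number mu = 7.

The Hessian of f at 0 has rank 0. Corank 2; j^3 = (x - 3*y)^3 is a perfect cube, so E-series; the 4-jet and mu = 7 give E_7.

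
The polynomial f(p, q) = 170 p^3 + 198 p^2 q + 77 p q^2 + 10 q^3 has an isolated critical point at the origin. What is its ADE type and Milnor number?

The Hessian of f at 0 is [[0, 0], [0, 0]] with rank 0, so corank 2. A Groebner basis of the Jacobian ideal J(f) in C{p,q} is {q^3, p^2 - q^2/6, p*q + 9*q^2/22}; counting standard monomials gives mu = 4. Corank 2; j^3 = (5*p + 2*q)*(34*p^2 + 26*p*q + 5*q^2) splits into three distinct lines over C (the quadratic factor has nonzero discriminant), so D_4.

Type D_{4}, Milnor number mu = 4.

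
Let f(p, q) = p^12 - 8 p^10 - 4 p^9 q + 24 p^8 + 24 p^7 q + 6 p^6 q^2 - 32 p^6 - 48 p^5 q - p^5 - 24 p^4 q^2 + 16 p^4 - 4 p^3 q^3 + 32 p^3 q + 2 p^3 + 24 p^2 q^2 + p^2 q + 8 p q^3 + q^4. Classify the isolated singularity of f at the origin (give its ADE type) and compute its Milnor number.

Type D5, Milnor number mu = 5.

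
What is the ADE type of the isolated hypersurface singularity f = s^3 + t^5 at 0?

The Hessian of f at 0 has rank 0. Corank 2; j^3 = s^3 is a perfect cube, so E-series; the 5-jet and mu = 8 give E_8.

E8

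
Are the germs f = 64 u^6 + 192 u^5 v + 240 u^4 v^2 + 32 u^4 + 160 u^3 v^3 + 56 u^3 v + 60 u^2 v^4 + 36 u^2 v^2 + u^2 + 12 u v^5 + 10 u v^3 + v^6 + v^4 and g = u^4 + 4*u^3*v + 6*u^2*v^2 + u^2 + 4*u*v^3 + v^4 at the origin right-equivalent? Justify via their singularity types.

Yes.

The Hessian of f at 0 has rank 1. Corank 1: A-series; mu = 3 gives A_3. The Hessian of g at 0 has rank 1. Corank 1: A-series; mu = 3 gives A_3. Both have type A_3, hence right-equivalent.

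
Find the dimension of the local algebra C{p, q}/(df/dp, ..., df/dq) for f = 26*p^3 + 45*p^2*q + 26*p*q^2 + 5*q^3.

4

The Hessian of f at 0 has rank 0. Corank 2; j^3 = (2*p + q)*(13*p^2 + 16*p*q + 5*q^2) splits into three distinct lines over C (the quadratic factor has nonzero discriminant), so D_4.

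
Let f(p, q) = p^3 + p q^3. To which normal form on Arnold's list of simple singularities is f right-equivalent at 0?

E_7

The Hessian of f at 0 is [[0, 0], [0, 0]] with rank 0, so corank 2. A Groebner basis of the Jacobian ideal J(f) in C{p,q} is {p^3, p*q^2, 3*p^2 + q^3}; counting standard monomials gives mu = 7. Corank 2; j^3 = p^3 is a perfect cube, so E-series; the 4-jet and mu = 7 give E_7.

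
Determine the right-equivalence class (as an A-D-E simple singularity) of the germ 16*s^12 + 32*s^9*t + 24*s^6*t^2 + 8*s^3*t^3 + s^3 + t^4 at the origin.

E_{6}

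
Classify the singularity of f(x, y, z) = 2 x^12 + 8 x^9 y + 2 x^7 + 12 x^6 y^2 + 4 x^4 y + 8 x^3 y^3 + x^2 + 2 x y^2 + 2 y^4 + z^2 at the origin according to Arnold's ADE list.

A3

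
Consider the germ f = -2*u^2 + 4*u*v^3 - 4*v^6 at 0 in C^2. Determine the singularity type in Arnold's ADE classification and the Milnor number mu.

Type A5, Milnor number mu = 5.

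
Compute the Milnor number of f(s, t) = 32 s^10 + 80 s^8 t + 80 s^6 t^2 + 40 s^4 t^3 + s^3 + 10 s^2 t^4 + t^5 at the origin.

8

The Hessian of f at 0 has rank 0. Corank 2; j^3 = s^3 is a perfect cube, so E-series; the 5-jet and mu = 8 give E_8.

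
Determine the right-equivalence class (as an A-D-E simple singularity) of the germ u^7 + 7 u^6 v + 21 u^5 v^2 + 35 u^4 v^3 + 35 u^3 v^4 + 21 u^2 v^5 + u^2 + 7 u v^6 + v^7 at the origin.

A6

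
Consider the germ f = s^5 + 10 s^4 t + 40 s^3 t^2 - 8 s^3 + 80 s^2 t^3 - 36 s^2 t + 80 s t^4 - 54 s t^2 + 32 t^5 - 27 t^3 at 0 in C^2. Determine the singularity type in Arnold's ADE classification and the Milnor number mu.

The Hessian of f at 0 has rank 0. Corank 2; j^3 = -(2*s + 3*t)^3 is a perfect cube, so E-series; the 5-jet and mu = 8 give E_8.

Type E_{8}, Milnor number mu = 8.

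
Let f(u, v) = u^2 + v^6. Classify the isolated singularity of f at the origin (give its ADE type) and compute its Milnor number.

Type A_{5}, Milnor number mu = 5.

The Hessian of f at 0 has rank 1. Corank 1: A-series; mu = 5 gives A_5.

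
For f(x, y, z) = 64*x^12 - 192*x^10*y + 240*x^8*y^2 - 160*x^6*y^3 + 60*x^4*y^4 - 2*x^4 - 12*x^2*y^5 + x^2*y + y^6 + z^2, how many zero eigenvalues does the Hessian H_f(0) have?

2

Hessian at 0 has rank 1.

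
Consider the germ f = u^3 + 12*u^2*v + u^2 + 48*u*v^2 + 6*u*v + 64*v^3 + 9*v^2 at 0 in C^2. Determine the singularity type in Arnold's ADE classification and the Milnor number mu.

The Hessian of f at 0 is [[2, 6], [6, 18]] with rank 1, so corank 1. A Groebner basis of the Jacobian ideal J(f) in C{u,v} is {v^2, u + 3*v}; counting standard monomials gives mu = 2. Corank 1: A-series; mu = 2 gives A_2.

Type A_{2}, Milnor number mu = 2.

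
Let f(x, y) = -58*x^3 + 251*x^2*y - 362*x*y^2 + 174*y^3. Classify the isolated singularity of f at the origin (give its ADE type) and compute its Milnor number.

The Hessian of f at 0 is [[0, 0], [0, 0]] with rank 0, so corank 2. A Groebner basis of the Jacobian ideal J(f) in C{x,y} is {y^3, x^2 - 22*y^2/13, x*y - 17*y^2/13}; counting standard monomials gives mu = 4. Corank 2; j^3 = -(2*x - 3*y)*(29*x^2 - 82*x*y + 58*y^2) splits into three distinct lines over C (the quadratic factor has nonzero discriminant), so D_4.

Type D_{4}, Milnor number mu = 4.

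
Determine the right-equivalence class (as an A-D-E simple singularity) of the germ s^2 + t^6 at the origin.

A5

The Hessian of f at 0 has rank 1. Corank 1: A-series; mu = 5 gives A_5.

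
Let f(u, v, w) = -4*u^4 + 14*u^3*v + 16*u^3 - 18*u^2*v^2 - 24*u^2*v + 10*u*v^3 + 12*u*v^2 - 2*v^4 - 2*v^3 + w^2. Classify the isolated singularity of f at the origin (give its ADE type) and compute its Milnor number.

Type E_{7}, Milnor number mu = 7.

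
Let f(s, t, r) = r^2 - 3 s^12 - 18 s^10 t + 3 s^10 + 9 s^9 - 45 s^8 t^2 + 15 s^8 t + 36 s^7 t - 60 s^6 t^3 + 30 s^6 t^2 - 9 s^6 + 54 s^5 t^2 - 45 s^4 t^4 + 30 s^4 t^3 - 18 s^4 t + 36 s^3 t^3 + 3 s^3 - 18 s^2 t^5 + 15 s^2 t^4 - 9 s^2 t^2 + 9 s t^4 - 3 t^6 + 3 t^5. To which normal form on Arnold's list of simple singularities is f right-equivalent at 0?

E8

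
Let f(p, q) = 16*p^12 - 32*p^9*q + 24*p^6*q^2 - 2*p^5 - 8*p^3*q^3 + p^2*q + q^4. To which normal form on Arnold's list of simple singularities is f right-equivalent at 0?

D_5

The Hessian of f at 0 has rank 0. Corank 2; j^3 = p^2*q has shape L^2 M (L != M), so D-series; mu = 5 gives D_5.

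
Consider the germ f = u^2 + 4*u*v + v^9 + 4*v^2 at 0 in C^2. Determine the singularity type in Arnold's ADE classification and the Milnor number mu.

Type A8, Milnor number mu = 8.

The Hessian of f at 0 is [[2, 4], [4, 8]] with rank 1, so corank 1. A Groebner basis of the Jacobian ideal J(f) in C{u,v} is {v^8, u + 2*v}; counting standard monomials gives mu = 8. Corank 1: A-series; mu = 8 gives A_8.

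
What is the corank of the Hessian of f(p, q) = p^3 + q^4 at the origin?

2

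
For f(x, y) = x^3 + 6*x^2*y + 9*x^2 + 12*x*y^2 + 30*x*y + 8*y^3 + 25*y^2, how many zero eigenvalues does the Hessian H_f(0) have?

1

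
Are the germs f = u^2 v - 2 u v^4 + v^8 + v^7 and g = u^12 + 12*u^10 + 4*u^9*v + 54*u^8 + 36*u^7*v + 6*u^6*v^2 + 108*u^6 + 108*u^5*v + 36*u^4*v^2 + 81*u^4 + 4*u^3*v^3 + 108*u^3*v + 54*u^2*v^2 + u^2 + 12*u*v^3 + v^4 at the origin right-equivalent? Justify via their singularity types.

No.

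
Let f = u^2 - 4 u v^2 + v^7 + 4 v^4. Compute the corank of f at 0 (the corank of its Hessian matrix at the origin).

1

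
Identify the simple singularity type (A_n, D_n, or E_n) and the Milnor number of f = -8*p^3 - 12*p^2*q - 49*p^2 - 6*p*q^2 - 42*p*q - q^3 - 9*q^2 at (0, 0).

Type A_{2}, Milnor number mu = 2.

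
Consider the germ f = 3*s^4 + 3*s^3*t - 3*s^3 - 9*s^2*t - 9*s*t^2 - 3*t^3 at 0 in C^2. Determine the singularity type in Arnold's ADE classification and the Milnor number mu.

Type E_{7}, Milnor number mu = 7.

The Hessian of f at 0 is [[0, 0], [0, 0]] with rank 0, so corank 2. A Groebner basis of the Jacobian ideal J(f) in C{s,t} is {3*s^2 + 6*s*t + t^4 + t^3 + 3*t^2, s^3 - 3*s^2 - 6*s*t - 3*t^2, s^2*t + 3*s^2 + 6*s*t + 3*t^2, -2*s^2 + s*t^2 - 4*s*t + t^3/3 - 2*t^2}; counting standard monomials gives mu = 7. Corank 2; j^3 = -3*(s + t)^3 is a perfect cube, so E-series; the 4-jet and mu = 7 give E_7.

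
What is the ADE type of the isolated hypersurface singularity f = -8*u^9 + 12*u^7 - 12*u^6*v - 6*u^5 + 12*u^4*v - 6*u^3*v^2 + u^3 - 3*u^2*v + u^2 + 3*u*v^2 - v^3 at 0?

The Hessian of f at 0 is [[2, 0], [0, 0]] with rank 1, so corank 1. A Groebner basis of the Jacobian ideal J(f) in C{u,v} is {v^2, u}; counting standard monomials gives mu = 2. Corank 1: A-series; mu = 2 gives A_2.

A_2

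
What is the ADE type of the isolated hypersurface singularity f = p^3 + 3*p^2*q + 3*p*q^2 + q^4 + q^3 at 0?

E_{6}

The Hessian of f at 0 has rank 0. Corank 2; j^3 = (p + q)^3 is a perfect cube, so E-series; the 4-jet and mu = 6 give E_6.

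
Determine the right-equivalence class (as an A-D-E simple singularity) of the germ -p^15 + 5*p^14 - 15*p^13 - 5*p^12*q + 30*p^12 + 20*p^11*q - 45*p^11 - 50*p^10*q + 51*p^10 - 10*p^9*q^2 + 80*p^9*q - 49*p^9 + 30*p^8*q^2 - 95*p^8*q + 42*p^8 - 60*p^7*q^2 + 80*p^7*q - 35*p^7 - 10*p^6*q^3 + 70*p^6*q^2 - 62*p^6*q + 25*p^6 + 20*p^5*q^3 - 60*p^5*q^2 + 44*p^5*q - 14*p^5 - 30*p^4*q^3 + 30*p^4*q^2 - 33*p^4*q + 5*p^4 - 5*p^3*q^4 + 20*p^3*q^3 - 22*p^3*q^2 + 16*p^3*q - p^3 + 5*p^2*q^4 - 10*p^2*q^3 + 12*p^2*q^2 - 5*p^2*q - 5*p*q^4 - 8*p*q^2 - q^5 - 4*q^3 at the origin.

D_{6}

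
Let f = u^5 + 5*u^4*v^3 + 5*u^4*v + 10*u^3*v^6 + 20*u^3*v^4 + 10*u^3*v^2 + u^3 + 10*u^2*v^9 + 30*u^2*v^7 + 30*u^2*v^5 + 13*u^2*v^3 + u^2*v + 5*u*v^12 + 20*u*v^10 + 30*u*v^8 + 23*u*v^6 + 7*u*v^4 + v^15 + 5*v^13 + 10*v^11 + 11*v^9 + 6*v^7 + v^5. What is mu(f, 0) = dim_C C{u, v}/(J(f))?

6

The Hessian of f at 0 has rank 0. Corank 2; j^3 = u^2*(u + v) has shape L^2 M (L != M), so D-series; mu = 6 gives D_6.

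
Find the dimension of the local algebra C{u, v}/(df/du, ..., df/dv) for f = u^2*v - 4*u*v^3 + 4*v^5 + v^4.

5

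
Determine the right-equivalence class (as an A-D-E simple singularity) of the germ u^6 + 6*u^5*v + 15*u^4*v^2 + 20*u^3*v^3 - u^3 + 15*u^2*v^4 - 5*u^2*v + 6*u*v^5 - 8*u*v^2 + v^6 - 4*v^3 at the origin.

D_7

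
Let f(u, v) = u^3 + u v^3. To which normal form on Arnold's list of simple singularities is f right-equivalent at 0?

The Hessian of f at 0 has rank 0. Corank 2; j^3 = u^3 is a perfect cube, so E-series; the 4-jet and mu = 7 give E_7.

E_{7}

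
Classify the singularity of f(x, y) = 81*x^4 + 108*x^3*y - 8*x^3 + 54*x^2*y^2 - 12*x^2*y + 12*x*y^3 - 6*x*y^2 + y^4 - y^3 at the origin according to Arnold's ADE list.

E_6

The Hessian of f at 0 is [[0, 0], [0, 0]] with rank 0, so corank 2. A Groebner basis of the Jacobian ideal J(f) in C{x,y} is {y^4, x*y^2 + 4*y^3/9, x^2 + x*y + y^2/4}; counting standard monomials gives mu = 6. Corank 2; j^3 = -(2*x + y)^3 is a perfect cube, so E-series; the 4-jet and mu = 6 give E_6.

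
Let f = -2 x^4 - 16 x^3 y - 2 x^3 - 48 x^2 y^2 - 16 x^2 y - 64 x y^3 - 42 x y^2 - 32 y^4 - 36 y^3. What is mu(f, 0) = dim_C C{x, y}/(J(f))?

The Hessian of f at 0 has rank 0. Corank 2; j^3 = -2*(x + 2*y)*(x + 3*y)^2 has shape L^2 M (L != M), so D-series; mu = 5 gives D_5.

5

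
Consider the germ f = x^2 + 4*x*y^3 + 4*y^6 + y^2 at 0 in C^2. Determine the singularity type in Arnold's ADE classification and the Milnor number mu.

Type A_{1}, Milnor number mu = 1.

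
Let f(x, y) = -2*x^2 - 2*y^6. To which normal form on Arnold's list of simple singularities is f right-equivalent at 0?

The Hessian of f at 0 is [[-4, 0], [0, 0]] with rank 1, so corank 1. A Groebner basis of the Jacobian ideal J(f) in C{x,y} is {y^5, x}; counting standard monomials gives mu = 5. Corank 1: A-series; mu = 5 gives A_5.

A5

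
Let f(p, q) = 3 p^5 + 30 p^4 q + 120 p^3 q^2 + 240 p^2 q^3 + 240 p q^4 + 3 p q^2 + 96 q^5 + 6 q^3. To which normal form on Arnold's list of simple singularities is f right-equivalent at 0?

D6

The Hessian of f at 0 has rank 0. Corank 2; j^3 = 3*q^2*(p + 2*q) has shape L^2 M (L != M), so D-series; mu = 6 gives D_6.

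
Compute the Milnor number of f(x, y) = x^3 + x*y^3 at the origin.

7

The Hessian of f at 0 is [[0, 0], [0, 0]] with rank 0, so corank 2. A Groebner basis of the Jacobian ideal J(f) in C{x,y} is {x^3, x*y^2, 3*x^2 + y^3}; counting standard monomials gives mu = 7. Corank 2; j^3 = x^3 is a perfect cube, so E-series; the 4-jet and mu = 7 give E_7.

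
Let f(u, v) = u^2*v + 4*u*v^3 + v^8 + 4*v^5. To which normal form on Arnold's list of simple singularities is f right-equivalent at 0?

The Hessian of f at 0 is [[0, 0], [0, 0]] with rank 0, so corank 2. A Groebner basis of the Jacobian ideal J(f) in C{u,v} is {u^4, u^3*v - u^2 - 2*u*v^2, u^3/2 + u^2*v^2, u*v/2 + v^3}; counting standard monomials gives mu = 9. Corank 2; j^3 = u^2*v has shape L^2 M (L != M), so D-series; mu = 9 gives D_9.

D_9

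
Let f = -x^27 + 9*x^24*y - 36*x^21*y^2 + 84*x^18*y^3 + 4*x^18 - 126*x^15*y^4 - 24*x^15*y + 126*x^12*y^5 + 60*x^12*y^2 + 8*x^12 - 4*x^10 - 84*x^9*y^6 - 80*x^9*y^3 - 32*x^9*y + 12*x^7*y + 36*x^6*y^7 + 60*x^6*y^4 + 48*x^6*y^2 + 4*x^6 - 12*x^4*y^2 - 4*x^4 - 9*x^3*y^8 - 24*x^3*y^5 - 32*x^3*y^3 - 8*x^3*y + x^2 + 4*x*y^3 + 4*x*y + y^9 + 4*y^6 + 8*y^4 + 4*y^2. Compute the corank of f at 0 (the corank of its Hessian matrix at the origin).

1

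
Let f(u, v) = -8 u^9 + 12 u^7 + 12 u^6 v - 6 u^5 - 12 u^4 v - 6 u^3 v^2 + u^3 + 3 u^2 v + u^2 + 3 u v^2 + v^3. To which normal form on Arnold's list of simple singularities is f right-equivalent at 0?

The Hessian of f at 0 is [[2, 0], [0, 0]] with rank 1, so corank 1. A Groebner basis of the Jacobian ideal J(f) in C{u,v} is {v^2, u}; counting standard monomials gives mu = 2. Corank 1: A-series; mu = 2 gives A_2.

A_2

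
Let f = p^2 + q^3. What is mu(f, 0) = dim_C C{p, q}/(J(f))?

2

The Hessian of f at 0 is [[2, 0], [0, 0]] with rank 1, so corank 1. A Groebner basis of the Jacobian ideal J(f) in C{p,q} is {q^2, p}; counting standard monomials gives mu = 2. Corank 1: A-series; mu = 2 gives A_2.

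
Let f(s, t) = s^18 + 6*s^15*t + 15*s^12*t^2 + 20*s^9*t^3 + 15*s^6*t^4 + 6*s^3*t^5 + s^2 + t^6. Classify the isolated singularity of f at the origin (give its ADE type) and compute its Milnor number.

Type A_5, Milnor number mu = 5.

The Hessian of f at 0 is [[2, 0], [0, 0]] with rank 1, so corank 1. A Groebner basis of the Jacobian ideal J(f) in C{s,t} is {t^5, s}; counting standard monomials gives mu = 5. Corank 1: A-series; mu = 5 gives A_5.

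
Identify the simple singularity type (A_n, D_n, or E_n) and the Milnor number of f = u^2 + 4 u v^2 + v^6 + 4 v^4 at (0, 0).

Type A_{5}, Milnor number mu = 5.

The Hessian of f at 0 is [[2, 0], [0, 0]] with rank 1, so corank 1. A Groebner basis of the Jacobian ideal J(f) in C{u,v} is {u^3, u^2*v, u/2 + v^2}; counting standard monomials gives mu = 5. Corank 1: A-series; mu = 5 gives A_5.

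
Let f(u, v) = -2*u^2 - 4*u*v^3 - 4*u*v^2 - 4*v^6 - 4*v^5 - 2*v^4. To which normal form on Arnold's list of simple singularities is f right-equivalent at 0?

A_{5}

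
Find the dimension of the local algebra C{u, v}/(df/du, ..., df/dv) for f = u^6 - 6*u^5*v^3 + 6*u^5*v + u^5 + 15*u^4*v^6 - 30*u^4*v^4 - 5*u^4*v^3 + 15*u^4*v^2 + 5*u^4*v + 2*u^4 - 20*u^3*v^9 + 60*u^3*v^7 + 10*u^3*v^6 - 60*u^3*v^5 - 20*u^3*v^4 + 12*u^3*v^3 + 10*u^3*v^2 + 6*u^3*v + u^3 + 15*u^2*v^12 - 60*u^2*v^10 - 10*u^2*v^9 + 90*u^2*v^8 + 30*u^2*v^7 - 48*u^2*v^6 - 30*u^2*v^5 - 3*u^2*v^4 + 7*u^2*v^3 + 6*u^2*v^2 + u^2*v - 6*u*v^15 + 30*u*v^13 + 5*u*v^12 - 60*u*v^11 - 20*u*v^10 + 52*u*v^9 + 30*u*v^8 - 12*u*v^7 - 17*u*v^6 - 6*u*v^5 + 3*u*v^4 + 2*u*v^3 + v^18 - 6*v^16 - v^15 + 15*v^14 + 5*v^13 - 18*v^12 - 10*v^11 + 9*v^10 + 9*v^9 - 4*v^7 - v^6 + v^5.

7

The Hessian of f at 0 has rank 0. Corank 2; j^3 = u^2*(u + v) has shape L^2 M (L != M), so D-series; mu = 7 gives D_7.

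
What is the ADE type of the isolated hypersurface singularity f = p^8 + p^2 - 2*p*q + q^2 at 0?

A_{7}

The Hessian of f at 0 is [[2, -2], [-2, 2]] with rank 1, so corank 1. A Groebner basis of the Jacobian ideal J(f) in C{p,q} is {q^7, p - q}; counting standard monomials gives mu = 7. Corank 1: A-series; mu = 7 gives A_7.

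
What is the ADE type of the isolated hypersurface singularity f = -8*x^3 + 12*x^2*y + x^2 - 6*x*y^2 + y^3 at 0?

The Hessian of f at 0 has rank 1. Corank 1: A-series; mu = 2 gives A_2.

A_{2}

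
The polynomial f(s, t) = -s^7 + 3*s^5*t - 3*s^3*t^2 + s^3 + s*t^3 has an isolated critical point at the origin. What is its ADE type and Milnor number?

Type E7, Milnor number mu = 7.

The Hessian of f at 0 is [[0, 0], [0, 0]] with rank 0, so corank 2. A Groebner basis of the Jacobian ideal J(f) in C{s,t} is {s^3, s*t^2, 3*s^2 + t^3}; counting standard monomials gives mu = 7. Corank 2; j^3 = s^3 is a perfect cube, so E-series; the 4-jet and mu = 7 give E_7.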